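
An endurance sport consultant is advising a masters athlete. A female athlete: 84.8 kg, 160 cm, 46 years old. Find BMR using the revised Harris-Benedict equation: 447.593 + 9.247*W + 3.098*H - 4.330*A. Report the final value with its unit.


Intercept = 447.593
Weight contribution = 9.247 * 84.8 = 784.1456
Height contribution = 3.098 * 160 = 495.68
Age contribution = 4.33 * 46 = 199.18
BMR = 447.593 + 784.1456 + 495.68 - 199.18
= 1528.24 kcal/day

1528.24 kcal/day


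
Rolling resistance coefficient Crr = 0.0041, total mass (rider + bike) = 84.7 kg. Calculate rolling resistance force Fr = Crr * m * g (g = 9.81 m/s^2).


Fr = Crr * m * g
= 0.0041 * 84.7 * 9.81
= 3.407 N

3.407 N


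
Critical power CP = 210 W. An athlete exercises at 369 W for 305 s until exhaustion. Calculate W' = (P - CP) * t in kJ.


P - CP = 369 - 210 = 159 W
W' = 159 * 305 = 48495 J
= 48495 / 1000 = 48.495 kJ

48.495 kJ


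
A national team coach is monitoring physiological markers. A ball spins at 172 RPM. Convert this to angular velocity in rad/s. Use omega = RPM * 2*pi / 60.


omega = 172 * 2 * pi / 60
= 172 * 6.28318531 / 60
= 1080.708 / 60
= 18.012 rad/s

18.012 rad/s


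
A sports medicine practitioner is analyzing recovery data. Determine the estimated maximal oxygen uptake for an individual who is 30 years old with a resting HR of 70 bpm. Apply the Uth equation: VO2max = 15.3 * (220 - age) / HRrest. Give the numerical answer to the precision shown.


HRmax = 220 - 30 = 190
VO2max = 15.3 * (190 / 70)
= 15.3 * 2.7143
= 41.53 mL/kg/min

41.53 mL/kg/min


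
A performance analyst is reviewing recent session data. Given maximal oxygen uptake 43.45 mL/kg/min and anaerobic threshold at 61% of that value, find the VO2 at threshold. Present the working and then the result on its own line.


Percentage as decimal = 0.61
VO2 at AT = 43.45 * 0.61 = 26.5 mL/kg/min

26.5 mL/kg/min


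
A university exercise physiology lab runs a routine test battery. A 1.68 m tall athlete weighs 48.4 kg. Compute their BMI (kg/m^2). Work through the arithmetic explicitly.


height^2 = 2.8224 m^2
BMI = 48.4 / 2.8224 = 17.15 kg/m^2

17.15 kg/m^2


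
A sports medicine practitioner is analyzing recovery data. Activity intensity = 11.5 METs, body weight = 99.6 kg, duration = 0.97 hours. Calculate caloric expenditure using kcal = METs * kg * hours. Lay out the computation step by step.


kcal = 11.5 * 99.6 * 0.97
= 1145.4 * 0.97
= 1111.04 kcal

1111.04 kcal


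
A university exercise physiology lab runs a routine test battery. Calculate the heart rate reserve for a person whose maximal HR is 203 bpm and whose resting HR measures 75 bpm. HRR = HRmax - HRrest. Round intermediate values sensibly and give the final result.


HRmax = 203 bpm
HRrest = 75 bpm
HRR = 203 - 75 = 128 bpm

128 bpm


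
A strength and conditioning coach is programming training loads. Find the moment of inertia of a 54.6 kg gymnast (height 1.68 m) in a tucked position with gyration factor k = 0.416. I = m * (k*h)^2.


Radius of gyration = 0.416 * 1.68 = 0.69888 m
I = 54.6 * 0.69888^2
= 54.6 * 0.488433
= 26.668 kg*m^2

26.668 kg*m^2


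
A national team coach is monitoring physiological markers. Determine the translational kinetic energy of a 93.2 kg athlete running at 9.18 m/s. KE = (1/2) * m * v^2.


KE = 0.5 * m * v^2
= 0.5 * 93.2 * 9.18^2
= 0.5 * 93.2 * 84.2724
= 3927.09 J

3927.09 J


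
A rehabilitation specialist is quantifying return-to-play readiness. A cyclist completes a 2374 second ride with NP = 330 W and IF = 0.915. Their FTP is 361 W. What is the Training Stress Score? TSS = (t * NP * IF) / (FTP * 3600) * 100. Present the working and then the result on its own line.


t * NP * IF = 2374 * 330 * 0.915 = 716829.3
FTP * 3600 = 1299600
TSS = (716829.3 / 1299600) * 100 = 55.16

55.16 TSS


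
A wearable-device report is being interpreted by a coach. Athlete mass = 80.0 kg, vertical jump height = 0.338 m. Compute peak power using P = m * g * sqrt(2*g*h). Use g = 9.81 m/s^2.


sqrt(2 * 9.81 * 0.338) = sqrt(6.63156) = 2.575182 m/s
P = 80.0 * 9.81 * 2.575182
= 2021.0 W

2021.0 W


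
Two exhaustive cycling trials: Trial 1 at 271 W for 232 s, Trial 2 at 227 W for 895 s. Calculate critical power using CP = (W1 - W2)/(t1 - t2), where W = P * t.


W1 = 271 * 232 = 62872 J
W2 = 227 * 895 = 203165 J
CP = (62872 - 203165) / (232 - 895)
= -140293 / -663
= 211.6 W

211.6 W


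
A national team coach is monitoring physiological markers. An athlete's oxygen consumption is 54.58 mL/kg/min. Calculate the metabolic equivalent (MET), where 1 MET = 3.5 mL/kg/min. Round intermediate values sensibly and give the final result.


MET = VO2 / 3.5
= 54.58 / 3.5
= 15.59 METs

15.59 METs


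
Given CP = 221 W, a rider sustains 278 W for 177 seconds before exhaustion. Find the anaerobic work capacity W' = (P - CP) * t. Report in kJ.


Excess power = 278 - 221 = 57 W
Work above CP = 57 * 177 = 10089 J
W' = 10.089 kJ

10.089 kJ


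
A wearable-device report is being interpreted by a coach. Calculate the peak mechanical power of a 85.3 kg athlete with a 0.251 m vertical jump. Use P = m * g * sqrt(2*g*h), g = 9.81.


First, sqrt(2gh) = sqrt(2 * 9.81 * 0.251)
= sqrt(4.92462) = 2.219148 m/s
Power = 85.3 * 9.81 * 2.219148 = 1856.97 W

1856.97 W


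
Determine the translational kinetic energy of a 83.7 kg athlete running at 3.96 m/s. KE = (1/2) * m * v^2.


KE = 0.5 * m * v^2
= 0.5 * 83.7 * 3.96^2
= 0.5 * 83.7 * 15.6816
= 656.27 J

656.27 J


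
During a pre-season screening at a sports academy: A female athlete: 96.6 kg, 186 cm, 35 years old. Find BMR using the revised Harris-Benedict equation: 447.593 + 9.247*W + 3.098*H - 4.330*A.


Intercept = 447.593
Weight contribution = 9.247 * 96.6 = 893.2602
Height contribution = 3.098 * 186 = 576.228
Age contribution = 4.33 * 35 = 151.55
BMR = 447.593 + 893.2602 + 576.228 - 151.55
= 1765.53 kcal/day

1765.53 kcal/day


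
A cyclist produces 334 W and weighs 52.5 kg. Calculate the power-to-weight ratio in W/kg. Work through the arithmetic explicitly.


P/W = power / mass
= 334 / 52.5
= 6.362 W/kg

6.362 W/kg


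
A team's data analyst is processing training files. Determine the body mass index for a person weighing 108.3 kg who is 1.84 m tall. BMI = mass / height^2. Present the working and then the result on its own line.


BMI = mass / height^2
= 108.3 / 1.84^2
= 108.3 / 3.3856
= 31.99 kg/m^2

31.99 kg/m^2


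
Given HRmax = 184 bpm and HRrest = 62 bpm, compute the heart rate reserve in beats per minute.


Heart rate reserve = maximum HR minus resting HR
HRR = 184 - 62 = 122 bpm

122 bpm


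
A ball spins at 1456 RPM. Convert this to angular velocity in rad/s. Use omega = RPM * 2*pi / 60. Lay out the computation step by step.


omega = 1456 * 2 * pi / 60
= 1456 * 6.28318531 / 60
= 9148.318 / 60
= 152.472 rad/s

152.472 rad/s


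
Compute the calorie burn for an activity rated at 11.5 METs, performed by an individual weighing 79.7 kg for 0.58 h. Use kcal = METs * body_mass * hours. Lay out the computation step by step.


Product of METs and mass = 11.5 * 79.7 = 916.55
Total kcal = 916.55 * 0.58 = 531.6 kcal

531.6 kcal


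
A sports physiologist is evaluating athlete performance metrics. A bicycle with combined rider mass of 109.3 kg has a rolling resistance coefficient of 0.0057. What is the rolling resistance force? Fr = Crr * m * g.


Fr = 0.0057 * 109.3 * 9.81
= 0.62301 * 9.81
= 6.112 N

6.112 N


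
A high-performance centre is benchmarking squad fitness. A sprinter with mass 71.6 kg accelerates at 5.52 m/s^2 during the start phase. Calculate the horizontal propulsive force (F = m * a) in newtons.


F = m * a
= 71.6 * 5.52
= 395.23 N

395.23 N


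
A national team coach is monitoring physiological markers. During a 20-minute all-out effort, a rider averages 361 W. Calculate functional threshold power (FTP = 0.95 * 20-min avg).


FTP = 0.95 * 361
= 342.95 W

342.95 W


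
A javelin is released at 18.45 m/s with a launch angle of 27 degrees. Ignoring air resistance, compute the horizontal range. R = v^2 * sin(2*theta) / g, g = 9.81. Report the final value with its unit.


Launch speed squared = 340.4025
sin(2 * 27 deg) = 0.809017
Range = 340.4025 * 0.809017 / 9.81
= 28.073 m

28.073 m


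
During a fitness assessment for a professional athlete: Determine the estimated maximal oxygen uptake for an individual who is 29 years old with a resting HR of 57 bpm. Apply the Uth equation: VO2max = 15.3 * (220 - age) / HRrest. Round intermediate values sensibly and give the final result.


HRmax = 220 - 29 = 191
VO2max = 15.3 * (191 / 57)
= 15.3 * 3.3509
= 51.27 mL/kg/min

51.27 mL/kg/min


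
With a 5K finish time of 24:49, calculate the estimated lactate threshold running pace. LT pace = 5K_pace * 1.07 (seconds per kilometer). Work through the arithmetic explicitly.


Race duration = 1489 s for 5 km
Average pace = 1489 / 5 = 297.8 s/km
LT pace = 297.8 * 1.07
= 318.65 s/km

318.65 s/km


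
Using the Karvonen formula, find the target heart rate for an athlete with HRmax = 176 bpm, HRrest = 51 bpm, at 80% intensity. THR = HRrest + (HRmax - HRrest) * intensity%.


HRR = 176 - 51 = 125
THR = 51 + 125 * 0.8
= 51 + 100.0
= 151.0 bpm

151.0 bpm


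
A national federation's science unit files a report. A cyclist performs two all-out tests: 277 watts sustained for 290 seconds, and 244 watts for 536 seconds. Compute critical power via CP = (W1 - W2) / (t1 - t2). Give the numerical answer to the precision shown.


W1 = P1 * t1 = 277 * 290 = 80330 J
W2 = P2 * t2 = 244 * 536 = 130784 J
CP = (80330 - 130784) / (290 - 536)
= 205.1 W

205.1 W


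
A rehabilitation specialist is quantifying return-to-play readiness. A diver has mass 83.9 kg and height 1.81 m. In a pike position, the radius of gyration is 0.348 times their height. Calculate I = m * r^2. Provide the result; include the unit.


r = 0.348 * 1.81 = 0.62988 m
I = m * r^2 = 83.9 * 0.396749 = 33.287 kg*m^2

33.287 kg*m^2


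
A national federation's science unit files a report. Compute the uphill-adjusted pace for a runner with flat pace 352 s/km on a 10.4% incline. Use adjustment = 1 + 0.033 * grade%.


Adjustment factor = 1 + 0.033 * 10.4 = 1.3432
Grade-adjusted pace = 352 * 1.3432 = 472.81 s/km

472.81 s/km


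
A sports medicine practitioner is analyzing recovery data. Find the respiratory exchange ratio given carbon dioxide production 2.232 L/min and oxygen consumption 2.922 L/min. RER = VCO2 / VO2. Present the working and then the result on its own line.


VCO2 = 2.232 L/min
VO2 = 2.922 L/min
RER = 2.232 / 2.922 = 0.7639

0.7639


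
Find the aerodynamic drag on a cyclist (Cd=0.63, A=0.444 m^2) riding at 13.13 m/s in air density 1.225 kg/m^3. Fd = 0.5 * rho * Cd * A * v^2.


Fd = 0.5 * 1.225 * 0.63 * 0.444 * 13.13^2
= 0.5 * 1.225 * 0.63 * 0.444 * 172.3969
= 29.537 N

29.537 N


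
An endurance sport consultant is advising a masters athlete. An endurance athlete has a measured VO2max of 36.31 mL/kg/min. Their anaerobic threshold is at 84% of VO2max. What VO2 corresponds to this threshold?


Anaerobic threshold VO2 = VO2max * 84%
= 36.31 * 0.84
= 30.5 mL/kg/min

30.5 mL/kg/min


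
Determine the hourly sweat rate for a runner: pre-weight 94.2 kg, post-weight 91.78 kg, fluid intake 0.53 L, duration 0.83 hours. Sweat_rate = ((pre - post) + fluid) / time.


Mass lost = 94.2 - 91.78 = 2.42 kg
Add fluid consumed: 2.42 + 0.53 = 2.95 L total sweat
Sweat rate = 2.95 / 0.83 = 3.554 L/h

3.554 L/h


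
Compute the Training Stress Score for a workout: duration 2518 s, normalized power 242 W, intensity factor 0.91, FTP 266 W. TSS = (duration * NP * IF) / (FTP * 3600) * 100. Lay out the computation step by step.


Product = 2518 * 242 * 0.91 = 554513.96
Base = 266 * 3600 = 957600
TSS = 554513.96 / 957600 * 100 = 57.91

57.91 TSS


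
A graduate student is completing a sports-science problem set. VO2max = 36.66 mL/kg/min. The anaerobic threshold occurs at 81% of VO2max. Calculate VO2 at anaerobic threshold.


AT fraction = 81 / 100 = 0.81
AT VO2 = 36.66 * 0.81
= 29.69 mL/kg/min

29.69 mL/kg/min


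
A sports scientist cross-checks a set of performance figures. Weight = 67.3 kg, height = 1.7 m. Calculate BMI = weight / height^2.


height^2 = 1.7^2 = 2.89
BMI = 67.3 / 2.89 = 23.29 kg/m^2

23.29 kg/m^2


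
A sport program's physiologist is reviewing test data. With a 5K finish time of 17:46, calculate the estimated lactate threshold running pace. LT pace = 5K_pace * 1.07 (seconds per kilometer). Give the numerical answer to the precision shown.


Race duration = 1066 s for 5 km
Average pace = 1066 / 5 = 213.2 s/km
LT pace = 213.2 * 1.07
= 228.12 s/km

228.12 s/km


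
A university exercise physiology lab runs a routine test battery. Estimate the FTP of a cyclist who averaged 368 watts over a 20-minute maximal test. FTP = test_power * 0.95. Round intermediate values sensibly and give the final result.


FTP = 368 * 0.95 = 349.6 W

349.6 W


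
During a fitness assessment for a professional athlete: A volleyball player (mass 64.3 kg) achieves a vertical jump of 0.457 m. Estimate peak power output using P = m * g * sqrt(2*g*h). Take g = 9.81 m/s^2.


2 * g * h = 2 * 9.81 * 0.457 = 8.96634
sqrt(8.96634) = 2.994385 m/s
P = 64.3 * 9.81 * 2.994385 = 1888.81 W

1888.81 W


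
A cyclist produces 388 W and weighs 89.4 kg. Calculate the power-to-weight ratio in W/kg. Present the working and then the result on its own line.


P/W = power / mass
= 388 / 89.4
= 4.34 W/kg

4.34 W/kg


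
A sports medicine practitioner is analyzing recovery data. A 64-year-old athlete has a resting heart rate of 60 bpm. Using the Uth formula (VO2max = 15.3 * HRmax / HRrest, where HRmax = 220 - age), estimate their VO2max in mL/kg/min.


HRmax = 220 - 64 = 156 bpm
Ratio = HRmax / HRrest = 156 / 60 = 2.6
VO2max = 15.3 * 2.6 = 39.78 mL/kg/min

39.78 mL/kg/min


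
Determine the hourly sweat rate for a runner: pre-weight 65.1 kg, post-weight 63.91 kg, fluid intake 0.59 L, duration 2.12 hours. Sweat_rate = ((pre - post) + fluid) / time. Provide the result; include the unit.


Mass lost = 65.1 - 63.91 = 1.19 kg
Add fluid consumed: 1.19 + 0.59 = 1.78 L total sweat
Sweat rate = 1.78 / 2.12 = 0.84 L/h

0.84 L/h


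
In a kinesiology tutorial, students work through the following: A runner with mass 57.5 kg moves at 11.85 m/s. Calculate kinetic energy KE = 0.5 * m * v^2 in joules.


v^2 = 11.85^2 = 140.4225
KE = 0.5 * 57.5 * 140.4225
= 4037.15 J

4037.15 J


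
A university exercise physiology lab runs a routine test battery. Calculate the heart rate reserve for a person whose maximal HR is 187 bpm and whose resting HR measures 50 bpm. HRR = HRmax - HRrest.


HRmax = 187 bpm
HRrest = 50 bpm
HRR = 187 - 50 = 137 bpm

137 bpm


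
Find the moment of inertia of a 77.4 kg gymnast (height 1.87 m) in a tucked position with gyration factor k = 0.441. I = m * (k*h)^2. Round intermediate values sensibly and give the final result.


Radius of gyration = 0.441 * 1.87 = 0.82467 m
I = 77.4 * 0.82467^2
= 77.4 * 0.680081
= 52.638 kg*m^2

52.638 kg*m^2


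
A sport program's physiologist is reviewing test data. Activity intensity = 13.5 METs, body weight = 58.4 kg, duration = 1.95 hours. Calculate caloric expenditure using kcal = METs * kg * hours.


kcal = 13.5 * 58.4 * 1.95
= 788.4 * 1.95
= 1537.38 kcal

1537.38 kcal


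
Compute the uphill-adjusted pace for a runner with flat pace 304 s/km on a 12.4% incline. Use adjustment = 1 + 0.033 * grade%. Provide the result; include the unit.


Adjustment factor = 1 + 0.033 * 12.4 = 1.4092
Grade-adjusted pace = 304 * 1.4092 = 428.4 s/km

428.4 s/km


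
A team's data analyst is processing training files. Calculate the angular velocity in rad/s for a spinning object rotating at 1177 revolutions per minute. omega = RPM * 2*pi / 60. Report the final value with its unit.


omega = RPM * 2*pi / 60
= 1177 * 6.28318531 / 60
= 123.255 rad/s

123.255 rad/s


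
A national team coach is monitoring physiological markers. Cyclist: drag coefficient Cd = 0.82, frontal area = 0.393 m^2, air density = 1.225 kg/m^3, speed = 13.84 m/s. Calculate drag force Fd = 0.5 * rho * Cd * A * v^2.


v^2 = 13.84^2 = 191.5456
Fd = 0.5 * 1.225 * 0.82 * 0.393 * 191.5456
= 37.808 N

37.808 N


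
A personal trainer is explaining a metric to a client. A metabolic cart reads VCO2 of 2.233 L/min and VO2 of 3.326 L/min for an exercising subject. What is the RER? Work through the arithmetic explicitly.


RER = VCO2 / VO2 = 2.233 / 3.326 = 0.6714

0.6714


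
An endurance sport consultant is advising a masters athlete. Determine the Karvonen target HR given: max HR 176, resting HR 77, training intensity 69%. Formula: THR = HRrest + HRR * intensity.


HRR = HRmax - HRrest = 176 - 77 = 99
THR = 77 + 99 * 0.69
= 145.31 bpm

145.31 bpm


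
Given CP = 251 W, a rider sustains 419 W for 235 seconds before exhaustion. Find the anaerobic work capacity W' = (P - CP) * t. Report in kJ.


Excess power = 419 - 251 = 168 W
Work above CP = 168 * 235 = 39480 J
W' = 39.48 kJ

39.48 kJ


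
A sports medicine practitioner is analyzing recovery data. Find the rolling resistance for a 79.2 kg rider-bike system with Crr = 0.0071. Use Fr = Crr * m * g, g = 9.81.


m * g = 79.2 * 9.81 = 776.952 N
Fr = 0.0071 * 776.952 = 5.516 N

5.516 N


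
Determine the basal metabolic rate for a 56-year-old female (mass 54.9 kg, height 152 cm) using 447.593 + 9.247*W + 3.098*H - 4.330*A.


BMR = 447.593 + 9.247*54.9 + 3.098*152 - 4.330*56
= 1183.67 kcal/day

1183.67 kcal/day


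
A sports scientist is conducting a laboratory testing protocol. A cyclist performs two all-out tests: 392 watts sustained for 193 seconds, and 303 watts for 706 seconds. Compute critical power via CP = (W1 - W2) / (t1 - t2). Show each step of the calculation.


W1 = P1 * t1 = 392 * 193 = 75656 J
W2 = P2 * t2 = 303 * 706 = 213918 J
CP = (75656 - 213918) / (193 - 706)
= 269.52 W

269.52 W


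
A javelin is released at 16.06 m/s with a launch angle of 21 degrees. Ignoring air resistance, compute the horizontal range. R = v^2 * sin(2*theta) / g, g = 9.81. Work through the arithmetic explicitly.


Launch speed squared = 257.9236
sin(2 * 21 deg) = 0.669131
Range = 257.9236 * 0.669131 / 9.81
= 17.593 m

17.593 m


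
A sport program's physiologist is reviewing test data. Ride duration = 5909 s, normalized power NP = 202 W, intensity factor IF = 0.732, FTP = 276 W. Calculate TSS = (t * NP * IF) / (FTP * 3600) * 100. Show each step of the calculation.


Numerator = 5909 * 202 * 0.732 = 873728.376
Denominator = 276 * 3600 = 993600
TSS = 873728.376 / 993600 * 100
= 87.94

87.94 TSS


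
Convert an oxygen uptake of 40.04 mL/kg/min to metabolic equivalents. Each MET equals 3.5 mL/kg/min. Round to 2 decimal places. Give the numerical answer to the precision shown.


One MET = 3.5 mL/kg/min
Number of METs = 40.04 / 3.5
= 11.44 METs

11.44 METs


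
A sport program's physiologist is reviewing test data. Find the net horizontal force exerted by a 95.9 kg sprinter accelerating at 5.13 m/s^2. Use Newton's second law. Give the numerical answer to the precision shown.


Newton's second law: F = m * a
F = 95.9 * 5.13 = 491.97 N

491.97 N


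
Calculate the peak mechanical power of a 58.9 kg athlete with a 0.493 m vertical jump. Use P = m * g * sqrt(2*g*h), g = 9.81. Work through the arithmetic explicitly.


First, sqrt(2gh) = sqrt(2 * 9.81 * 0.493)
= sqrt(9.67266) = 3.11009 m/s
Power = 58.9 * 9.81 * 3.11009 = 1797.04 W

1797.04 W


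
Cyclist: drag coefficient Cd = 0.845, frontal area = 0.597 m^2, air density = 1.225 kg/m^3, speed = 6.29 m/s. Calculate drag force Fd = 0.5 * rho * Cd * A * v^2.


v^2 = 6.29^2 = 39.5641
Fd = 0.5 * 1.225 * 0.845 * 0.597 * 39.5641
= 12.225 N

12.225 N


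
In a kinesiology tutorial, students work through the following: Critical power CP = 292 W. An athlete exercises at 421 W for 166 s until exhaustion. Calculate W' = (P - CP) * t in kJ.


P - CP = 421 - 292 = 129 W
W' = 129 * 166 = 21414 J
= 21414 / 1000 = 21.414 kJ

21.414 kJ


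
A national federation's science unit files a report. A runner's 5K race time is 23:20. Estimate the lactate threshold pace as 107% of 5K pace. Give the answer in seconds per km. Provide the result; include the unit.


Total race time = 23*60 + 20 = 1400 seconds
5K pace = 1400 / 5 = 280.0 sec/km
LT pace = 280.0 * 1.07 = 299.6 sec/km

299.6 s/km


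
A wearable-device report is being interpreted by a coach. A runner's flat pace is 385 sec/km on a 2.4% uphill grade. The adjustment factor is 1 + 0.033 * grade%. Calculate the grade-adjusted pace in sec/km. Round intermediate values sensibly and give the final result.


Factor = 1 + 0.033 * 2.4 = 1.0792
Adjusted pace = 385 * 1.0792
= 415.49 sec/km

415.49 s/km


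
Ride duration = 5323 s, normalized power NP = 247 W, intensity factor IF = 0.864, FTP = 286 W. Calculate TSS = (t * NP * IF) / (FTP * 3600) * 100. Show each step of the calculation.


Numerator = 5323 * 247 * 0.864 = 1135970.784
Denominator = 286 * 3600 = 1029600
TSS = 1135970.784 / 1029600 * 100
= 110.33

110.33 TSS


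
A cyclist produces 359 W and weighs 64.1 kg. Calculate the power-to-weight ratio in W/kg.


P/W = power / mass
= 359 / 64.1
= 5.601 W/kg

5.601 W/kg


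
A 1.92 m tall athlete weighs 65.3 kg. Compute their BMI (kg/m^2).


height^2 = 3.6864 m^2
BMI = 65.3 / 3.6864 = 17.71 kg/m^2

17.71 kg/m^2


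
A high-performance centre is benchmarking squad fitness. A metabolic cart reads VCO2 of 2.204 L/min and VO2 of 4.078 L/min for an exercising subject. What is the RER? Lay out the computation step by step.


RER = VCO2 / VO2 = 2.204 / 4.078 = 0.5405

0.5405


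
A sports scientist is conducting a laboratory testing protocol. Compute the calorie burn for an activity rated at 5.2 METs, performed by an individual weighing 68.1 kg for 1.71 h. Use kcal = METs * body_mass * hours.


Product of METs and mass = 5.2 * 68.1 = 354.12
Total kcal = 354.12 * 1.71 = 605.55 kcal

605.55 kcal


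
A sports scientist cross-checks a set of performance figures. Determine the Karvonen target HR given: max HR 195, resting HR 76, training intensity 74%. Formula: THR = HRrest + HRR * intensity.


HRR = HRmax - HRrest = 195 - 76 = 119
THR = 76 + 119 * 0.74
= 164.06 bpm

164.06 bpm


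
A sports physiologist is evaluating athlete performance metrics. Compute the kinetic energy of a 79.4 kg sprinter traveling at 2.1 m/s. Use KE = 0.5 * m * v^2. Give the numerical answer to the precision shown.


Velocity squared = 4.41
KE = 0.5 * 79.4 * 4.41 = 175.08 J

175.08 J


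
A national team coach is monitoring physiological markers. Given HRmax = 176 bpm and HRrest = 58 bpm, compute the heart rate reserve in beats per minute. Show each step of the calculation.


Heart rate reserve = maximum HR minus resting HR
HRR = 176 - 58 = 118 bpm

118 bpm


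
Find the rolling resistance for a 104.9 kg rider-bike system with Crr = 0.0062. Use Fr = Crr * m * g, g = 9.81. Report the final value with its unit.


m * g = 104.9 * 9.81 = 1029.069 N
Fr = 0.0062 * 1029.069 = 6.38 N

6.38 N


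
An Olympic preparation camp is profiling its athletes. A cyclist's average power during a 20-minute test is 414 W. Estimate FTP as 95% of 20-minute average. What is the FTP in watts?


FTP = 20-min power * 0.95
= 414 * 0.95
= 393.3 W

393.3 W


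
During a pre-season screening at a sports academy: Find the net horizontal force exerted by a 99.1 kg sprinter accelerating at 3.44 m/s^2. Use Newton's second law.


Newton's second law: F = m * a
F = 99.1 * 3.44 = 340.9 N

340.9 N


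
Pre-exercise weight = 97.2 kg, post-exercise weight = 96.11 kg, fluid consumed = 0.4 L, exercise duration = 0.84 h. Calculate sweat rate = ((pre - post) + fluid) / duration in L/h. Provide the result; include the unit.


Weight loss = 97.2 - 96.11 = 1.09 kg (approx L)
Total sweat = 1.09 + 0.4 = 1.49 L
Sweat rate = 1.49 / 0.84 = 1.774 L/h

1.774 L/h


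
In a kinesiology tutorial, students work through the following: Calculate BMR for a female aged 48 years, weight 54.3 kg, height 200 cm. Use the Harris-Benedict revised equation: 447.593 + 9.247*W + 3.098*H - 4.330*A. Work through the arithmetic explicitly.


Substituting values:
W term = 9.247 * 54.3 = 502.1121
H term = 3.098 * 200 = 619.6
A term = 4.330 * 48 = 207.84
BMR = 1361.47 kcal/day

1361.47 kcal/day


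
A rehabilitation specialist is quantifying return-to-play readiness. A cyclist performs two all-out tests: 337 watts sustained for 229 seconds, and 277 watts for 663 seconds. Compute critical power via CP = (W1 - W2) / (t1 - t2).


W1 = P1 * t1 = 337 * 229 = 77173 J
W2 = P2 * t2 = 277 * 663 = 183651 J
CP = (77173 - 183651) / (229 - 663)
= 245.34 W

245.34 W


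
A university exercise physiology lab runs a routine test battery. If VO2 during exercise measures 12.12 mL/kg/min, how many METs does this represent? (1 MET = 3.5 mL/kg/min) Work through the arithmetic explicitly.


METs = VO2 / 3.5 = 12.12 / 3.5 = 3.46

3.46 METs


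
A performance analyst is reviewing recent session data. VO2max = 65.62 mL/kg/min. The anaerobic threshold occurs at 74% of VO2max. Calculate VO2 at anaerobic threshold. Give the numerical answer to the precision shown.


AT fraction = 74 / 100 = 0.74
AT VO2 = 65.62 * 0.74
= 48.56 mL/kg/min

48.56 mL/kg/min


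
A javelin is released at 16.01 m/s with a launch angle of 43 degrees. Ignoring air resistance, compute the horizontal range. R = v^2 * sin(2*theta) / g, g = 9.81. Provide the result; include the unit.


Launch speed squared = 256.3201
sin(2 * 43 deg) = 0.997564
Range = 256.3201 * 0.997564 / 9.81
= 26.065 m

26.065 m


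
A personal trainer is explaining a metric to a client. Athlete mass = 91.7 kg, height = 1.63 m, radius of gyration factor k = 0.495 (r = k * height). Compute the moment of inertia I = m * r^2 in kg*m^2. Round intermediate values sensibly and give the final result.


r = k * height = 0.495 * 1.63 = 0.80685 m
r^2 = 0.80685^2 = 0.651007
I = 91.7 * 0.651007 = 59.697 kg*m^2

59.697 kg*m^2


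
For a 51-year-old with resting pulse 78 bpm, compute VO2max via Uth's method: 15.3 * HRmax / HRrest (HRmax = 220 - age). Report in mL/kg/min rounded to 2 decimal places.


Step 1: HRmax = 220 - 51 = 169 bpm
Step 2: Ratio = 169 / 78 = 2.1667
Step 3: VO2max = 15.3 * 2.1667 = 33.15 mL/kg/min

33.15 mL/kg/min


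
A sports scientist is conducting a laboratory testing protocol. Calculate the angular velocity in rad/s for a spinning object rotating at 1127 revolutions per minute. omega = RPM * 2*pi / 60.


omega = RPM * 2*pi / 60
= 1127 * 6.28318531 / 60
= 118.019 rad/s

118.019 rad/s


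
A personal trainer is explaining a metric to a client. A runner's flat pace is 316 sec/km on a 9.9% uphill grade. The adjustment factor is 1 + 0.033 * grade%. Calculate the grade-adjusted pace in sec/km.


Factor = 1 + 0.033 * 9.9 = 1.3267
Adjusted pace = 316 * 1.3267
= 419.24 sec/km

419.24 s/km


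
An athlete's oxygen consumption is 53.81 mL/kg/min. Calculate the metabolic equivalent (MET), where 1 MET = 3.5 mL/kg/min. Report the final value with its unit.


MET = VO2 / 3.5
= 53.81 / 3.5
= 15.37 METs

15.37 METs


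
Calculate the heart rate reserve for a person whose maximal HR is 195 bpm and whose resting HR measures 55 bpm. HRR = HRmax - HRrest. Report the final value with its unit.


HRmax = 195 bpm
HRrest = 55 bpm
HRR = 195 - 55 = 140 bpm

140 bpm


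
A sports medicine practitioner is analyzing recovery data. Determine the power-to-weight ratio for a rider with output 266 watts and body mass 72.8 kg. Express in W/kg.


P/W = 266 / 72.8 = 3.654 W/kg

3.654 W/kg


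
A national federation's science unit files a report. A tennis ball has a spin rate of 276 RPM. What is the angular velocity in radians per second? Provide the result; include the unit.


Convert RPM to rad/s: multiply by 2*pi and divide by 60
omega = 276 * 2 * pi / 60
= 28.903 rad/s

28.903 rad/s


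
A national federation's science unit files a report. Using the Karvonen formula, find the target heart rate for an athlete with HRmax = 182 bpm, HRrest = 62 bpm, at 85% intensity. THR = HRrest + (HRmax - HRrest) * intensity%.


HRR = 182 - 62 = 120
THR = 62 + 120 * 0.85
= 62 + 102.0
= 164.0 bpm

164.0 bpm


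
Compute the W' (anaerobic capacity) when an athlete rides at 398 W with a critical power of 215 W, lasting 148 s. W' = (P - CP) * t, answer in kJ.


Above-CP power = 183 W
Duration = 148 s
W' = 183 * 148 = 27084 J
Convert: 27084 / 1000 = 27.084 kJ

27.084 kJ


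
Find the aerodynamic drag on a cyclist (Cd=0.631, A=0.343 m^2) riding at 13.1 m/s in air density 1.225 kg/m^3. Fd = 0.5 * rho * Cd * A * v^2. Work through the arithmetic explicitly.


Fd = 0.5 * 1.225 * 0.631 * 0.343 * 13.1^2
= 0.5 * 1.225 * 0.631 * 0.343 * 171.61
= 22.75 N

22.75 N


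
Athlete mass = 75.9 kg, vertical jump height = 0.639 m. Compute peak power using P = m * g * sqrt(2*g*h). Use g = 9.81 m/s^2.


sqrt(2 * 9.81 * 0.639) = sqrt(12.53718) = 3.540788 m/s
P = 75.9 * 9.81 * 3.540788
= 2636.4 W

2636.4 W


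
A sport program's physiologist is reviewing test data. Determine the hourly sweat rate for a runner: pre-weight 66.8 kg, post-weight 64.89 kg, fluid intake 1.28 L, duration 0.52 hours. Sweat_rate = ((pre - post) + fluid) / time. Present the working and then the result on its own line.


Mass lost = 66.8 - 64.89 = 1.91 kg
Add fluid consumed: 1.91 + 1.28 = 3.19 L total sweat
Sweat rate = 3.19 / 0.52 = 6.135 L/h

6.135 L/h


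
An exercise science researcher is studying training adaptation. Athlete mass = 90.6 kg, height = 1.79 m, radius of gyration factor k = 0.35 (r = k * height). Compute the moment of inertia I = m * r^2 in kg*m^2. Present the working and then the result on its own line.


r = k * height = 0.35 * 1.79 = 0.6265 m
r^2 = 0.6265^2 = 0.392502
I = 90.6 * 0.392502 = 35.561 kg*m^2

35.561 kg*m^2


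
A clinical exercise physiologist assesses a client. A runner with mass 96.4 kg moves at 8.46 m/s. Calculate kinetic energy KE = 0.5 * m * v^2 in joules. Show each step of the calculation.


v^2 = 8.46^2 = 71.5716
KE = 0.5 * 96.4 * 71.5716
= 3449.75 J

3449.75 J


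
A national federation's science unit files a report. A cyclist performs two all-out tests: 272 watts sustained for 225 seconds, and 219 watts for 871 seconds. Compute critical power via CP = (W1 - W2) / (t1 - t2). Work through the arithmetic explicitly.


W1 = P1 * t1 = 272 * 225 = 61200 J
W2 = P2 * t2 = 219 * 871 = 190749 J
CP = (61200 - 190749) / (225 - 871)
= 200.54 W

200.54 W


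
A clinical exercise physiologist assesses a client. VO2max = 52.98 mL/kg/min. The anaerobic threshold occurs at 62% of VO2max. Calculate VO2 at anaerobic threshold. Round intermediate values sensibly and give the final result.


AT fraction = 62 / 100 = 0.62
AT VO2 = 52.98 * 0.62
= 32.85 mL/kg/min

32.85 mL/kg/min


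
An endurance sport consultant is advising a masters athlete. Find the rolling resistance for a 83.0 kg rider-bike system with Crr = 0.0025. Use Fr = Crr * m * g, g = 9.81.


m * g = 83.0 * 9.81 = 814.23 N
Fr = 0.0025 * 814.23 = 2.036 N

2.036 N


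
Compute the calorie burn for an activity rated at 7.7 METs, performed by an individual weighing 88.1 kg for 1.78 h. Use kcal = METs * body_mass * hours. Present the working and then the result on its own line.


Product of METs and mass = 7.7 * 88.1 = 678.37
Total kcal = 678.37 * 1.78 = 1207.5 kcal

1207.5 kcal


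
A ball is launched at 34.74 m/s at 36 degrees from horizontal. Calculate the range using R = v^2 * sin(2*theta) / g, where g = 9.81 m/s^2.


sin(2 * 36) = sin(72) = 0.951057
v^2 = 34.74^2 = 1206.8676
R = 1206.8676 * 0.951057 / 9.81
= 117.003 m

117.003 m


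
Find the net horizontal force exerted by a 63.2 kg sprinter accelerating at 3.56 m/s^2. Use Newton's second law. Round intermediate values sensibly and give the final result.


Newton's second law: F = m * a
F = 63.2 * 3.56 = 224.99 N

224.99 N


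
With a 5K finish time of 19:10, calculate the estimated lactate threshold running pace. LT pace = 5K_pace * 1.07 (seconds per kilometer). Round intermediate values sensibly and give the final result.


Race duration = 1150 s for 5 km
Average pace = 1150 / 5 = 230.0 s/km
LT pace = 230.0 * 1.07
= 246.1 s/km

246.1 s/km


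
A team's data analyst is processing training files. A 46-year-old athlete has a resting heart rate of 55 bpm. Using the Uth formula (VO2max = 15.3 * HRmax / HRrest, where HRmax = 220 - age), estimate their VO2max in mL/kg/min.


HRmax = 220 - 46 = 174 bpm
Ratio = HRmax / HRrest = 174 / 55 = 3.1636
VO2max = 15.3 * 3.1636 = 48.4 mL/kg/min

48.4 mL/kg/min


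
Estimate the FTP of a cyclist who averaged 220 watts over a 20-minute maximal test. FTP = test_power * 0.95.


FTP = 220 * 0.95 = 209.0 W

209.0 W


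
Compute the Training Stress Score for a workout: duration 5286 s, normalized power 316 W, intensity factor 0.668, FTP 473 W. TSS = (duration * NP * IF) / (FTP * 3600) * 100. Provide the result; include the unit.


Product = 5286 * 316 * 0.668 = 1115811.168
Base = 473 * 3600 = 1702800
TSS = 1115811.168 / 1702800 * 100 = 65.53

65.53 TSS


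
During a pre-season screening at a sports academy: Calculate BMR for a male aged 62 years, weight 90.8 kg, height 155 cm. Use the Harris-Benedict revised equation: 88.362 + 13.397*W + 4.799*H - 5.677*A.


Substituting values:
W term = 13.397 * 90.8 = 1216.4476
H term = 4.799 * 155 = 743.845
A term = 5.677 * 62 = 351.974
BMR = 1696.68 kcal/day

1696.68 kcal/day


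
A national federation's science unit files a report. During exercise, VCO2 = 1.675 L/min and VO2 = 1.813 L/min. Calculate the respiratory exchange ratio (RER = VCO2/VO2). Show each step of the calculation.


RER = VCO2 / VO2
= 1.675 / 1.813
= 0.9239

0.9239


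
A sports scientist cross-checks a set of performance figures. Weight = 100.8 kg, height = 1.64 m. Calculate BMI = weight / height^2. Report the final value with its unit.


height^2 = 1.64^2 = 2.6896
BMI = 100.8 / 2.6896 = 37.48 kg/m^2

37.48 kg/m^2


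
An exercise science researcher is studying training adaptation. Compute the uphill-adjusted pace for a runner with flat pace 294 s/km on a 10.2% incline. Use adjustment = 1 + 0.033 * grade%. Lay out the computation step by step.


Adjustment factor = 1 + 0.033 * 10.2 = 1.3366
Grade-adjusted pace = 294 * 1.3366 = 392.96 s/km

392.96 s/km


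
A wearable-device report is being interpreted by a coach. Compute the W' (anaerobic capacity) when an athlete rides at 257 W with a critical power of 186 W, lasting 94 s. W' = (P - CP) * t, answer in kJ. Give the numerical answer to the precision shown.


Above-CP power = 71 W
Duration = 94 s
W' = 71 * 94 = 6674 J
Convert: 6674 / 1000 = 6.674 kJ

6.674 kJ


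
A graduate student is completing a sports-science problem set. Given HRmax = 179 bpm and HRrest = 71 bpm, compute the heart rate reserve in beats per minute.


Heart rate reserve = maximum HR minus resting HR
HRR = 179 - 71 = 108 bpm

108 bpm


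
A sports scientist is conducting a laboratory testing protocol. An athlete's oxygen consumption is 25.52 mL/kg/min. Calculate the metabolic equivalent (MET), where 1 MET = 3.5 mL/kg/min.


MET = VO2 / 3.5
= 25.52 / 3.5
= 7.29 METs

7.29 METs


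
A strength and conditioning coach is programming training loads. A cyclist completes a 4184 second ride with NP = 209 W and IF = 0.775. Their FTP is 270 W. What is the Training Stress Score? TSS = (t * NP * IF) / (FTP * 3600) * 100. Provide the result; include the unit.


t * NP * IF = 4184 * 209 * 0.775 = 677703.4
FTP * 3600 = 972000
TSS = (677703.4 / 972000) * 100 = 69.72

69.72 TSS


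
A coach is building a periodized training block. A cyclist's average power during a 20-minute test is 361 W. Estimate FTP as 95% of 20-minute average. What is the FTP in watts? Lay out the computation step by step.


FTP = 20-min power * 0.95
= 361 * 0.95
= 342.95 W

342.95 W


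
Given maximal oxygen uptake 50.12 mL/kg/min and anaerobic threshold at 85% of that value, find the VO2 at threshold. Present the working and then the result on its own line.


Percentage as decimal = 0.85
VO2 at AT = 50.12 * 0.85 = 42.6 mL/kg/min

42.6 mL/kg/min


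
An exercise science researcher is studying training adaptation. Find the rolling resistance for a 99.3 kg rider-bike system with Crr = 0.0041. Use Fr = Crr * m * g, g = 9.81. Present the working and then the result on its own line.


m * g = 99.3 * 9.81 = 974.133 N
Fr = 0.0041 * 974.133 = 3.994 N

3.994 N


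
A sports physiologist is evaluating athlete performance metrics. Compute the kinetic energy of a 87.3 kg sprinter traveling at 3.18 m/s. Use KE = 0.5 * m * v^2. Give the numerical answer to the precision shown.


Velocity squared = 10.1124
KE = 0.5 * 87.3 * 10.1124 = 441.41 J

441.41 J


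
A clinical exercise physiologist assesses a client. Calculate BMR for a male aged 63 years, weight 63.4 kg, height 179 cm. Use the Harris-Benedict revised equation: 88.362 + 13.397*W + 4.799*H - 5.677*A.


Substituting values:
W term = 13.397 * 63.4 = 849.3698
H term = 4.799 * 179 = 859.021
A term = 5.677 * 63 = 357.651
BMR = 1439.1 kcal/day

1439.1 kcal/day


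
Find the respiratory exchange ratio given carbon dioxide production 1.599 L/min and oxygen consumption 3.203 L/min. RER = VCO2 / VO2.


VCO2 = 1.599 L/min
VO2 = 3.203 L/min
RER = 1.599 / 3.203 = 0.4992

0.4992


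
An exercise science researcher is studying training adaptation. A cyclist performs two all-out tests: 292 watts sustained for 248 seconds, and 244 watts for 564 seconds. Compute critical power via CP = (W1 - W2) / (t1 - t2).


W1 = P1 * t1 = 292 * 248 = 72416 J
W2 = P2 * t2 = 244 * 564 = 137616 J
CP = (72416 - 137616) / (248 - 564)
= 206.33 W

206.33 W


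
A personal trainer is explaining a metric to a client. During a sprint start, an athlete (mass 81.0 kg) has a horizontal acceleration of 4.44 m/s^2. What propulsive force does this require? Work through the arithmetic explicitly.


Propulsive force = mass * acceleration
= 81.0 kg * 4.44 m/s^2
= 359.64 N

359.64 N


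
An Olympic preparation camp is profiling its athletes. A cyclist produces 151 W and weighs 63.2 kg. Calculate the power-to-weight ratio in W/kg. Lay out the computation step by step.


P/W = power / mass
= 151 / 63.2
= 2.389 W/kg

2.389 W/kg


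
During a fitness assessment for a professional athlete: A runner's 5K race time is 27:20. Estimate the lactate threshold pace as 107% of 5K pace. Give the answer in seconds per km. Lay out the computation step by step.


Total race time = 27*60 + 20 = 1640 seconds
5K pace = 1640 / 5 = 328.0 sec/km
LT pace = 328.0 * 1.07 = 350.96 sec/km

350.96 s/km


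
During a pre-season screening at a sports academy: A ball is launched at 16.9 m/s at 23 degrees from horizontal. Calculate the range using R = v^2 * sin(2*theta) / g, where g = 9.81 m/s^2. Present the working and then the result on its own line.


sin(2 * 23) = sin(46) = 0.71934
v^2 = 16.9^2 = 285.61
R = 285.61 * 0.71934 / 9.81
= 20.943 m

20.943 m


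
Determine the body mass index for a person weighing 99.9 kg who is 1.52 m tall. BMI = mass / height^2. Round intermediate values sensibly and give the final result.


BMI = mass / height^2
= 99.9 / 1.52^2
= 99.9 / 2.3104
= 43.24 kg/m^2

43.24 kg/m^2


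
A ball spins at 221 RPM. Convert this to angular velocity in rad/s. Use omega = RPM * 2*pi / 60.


omega = 221 * 2 * pi / 60
= 221 * 6.28318531 / 60
= 1388.584 / 60
= 23.143 rad/s

23.143 rad/s


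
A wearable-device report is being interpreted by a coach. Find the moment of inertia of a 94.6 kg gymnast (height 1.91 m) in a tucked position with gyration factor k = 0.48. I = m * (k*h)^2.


Radius of gyration = 0.48 * 1.91 = 0.9168 m
I = 94.6 * 0.9168^2
= 94.6 * 0.840522
= 79.513 kg*m^2

79.513 kg*m^2
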